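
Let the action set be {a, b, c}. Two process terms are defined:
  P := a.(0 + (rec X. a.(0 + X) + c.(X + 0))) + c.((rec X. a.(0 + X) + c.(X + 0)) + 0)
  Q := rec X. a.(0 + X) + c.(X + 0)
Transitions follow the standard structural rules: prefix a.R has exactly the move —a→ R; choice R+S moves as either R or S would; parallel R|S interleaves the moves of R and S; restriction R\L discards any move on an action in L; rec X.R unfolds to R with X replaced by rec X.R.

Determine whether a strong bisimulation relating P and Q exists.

bisimilar

LTS(P): 3 reachable states
  s0 = a.(0 + (rec X. a.(0 + X) + c.(X + 0))) + c.((rec X. a.(0 + X) + c.(X + 0)) + 0) has moves -a-> s1, -c-> s2
  s1 = 0 + (rec X. a.(0 + X) + c.(X + 0)) has moves -a-> s1, -c-> s2
  s2 = (rec X. a.(0 + X) + c.(X + 0)) + 0 has moves -a-> s1, -c-> s2
LTS(Q): 3 reachable states
  t0 = rec X. a.(0 + X) + c.(X + 0) has moves -a-> t1, -c-> t2
  t1 = 0 + (rec X. a.(0 + X) + c.(X + 0)) has moves -a-> t1, -c-> t2
  t2 = (rec X. a.(0 + X) + c.(X + 0)) + 0 has moves -a-> t1, -c-> t2
Bisimilarity quotient blocks:
  B0 = {s0, s1, s2, t0, t1, t2}
s0 ∈ B0, t0 ∈ B0 → same block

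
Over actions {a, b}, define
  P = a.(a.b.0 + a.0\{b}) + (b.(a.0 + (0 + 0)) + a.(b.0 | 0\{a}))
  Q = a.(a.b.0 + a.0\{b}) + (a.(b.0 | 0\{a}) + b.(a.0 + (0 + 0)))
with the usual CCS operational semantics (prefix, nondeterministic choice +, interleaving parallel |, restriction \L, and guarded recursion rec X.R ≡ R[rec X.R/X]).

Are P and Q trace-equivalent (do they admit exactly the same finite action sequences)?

trace-equivalent

P's transition system — 8 states:
  m0 = a.(a.b.0 + a.0\{b}) + (b.(a.0 + (0 + 0)) + a.(b.0 | 0\{a})) → —a→ m1, —a→ m2, —b→ m3
  m1 = a.b.0 + a.0\{b} → —a→ m4, —a→ m5
  m2 = b.0 | 0\{a} → —b→ m6
  m3 = a.0 + (0 + 0) → —a→ m7
  m4 = 0\{b} → ∅
  m5 = b.0 → —b→ m7
  m6 = 0 | 0\{a} → ∅
  m7 = 0 → ∅
Q's transition system — 8 states:
  n0 = a.(a.b.0 + a.0\{b}) + (a.(b.0 | 0\{a}) + b.(a.0 + (0 + 0))) → —a→ n1, —a→ n2, —b→ n3
  n1 = a.b.0 + a.0\{b} → —a→ n4, —a→ n5
  n2 = b.0 | 0\{a} → —b→ n6
  n3 = a.0 + (0 + 0) → —a→ n7
  n4 = 0\{b} → ∅
  n5 = b.0 → —b→ n7
  n6 = 0 | 0\{a} → ∅
  n7 = 0 → ∅
Coarsest stable partition (strong bisimilarity classes):
  B0 = {m0, n0}
  B1 = {m1, n1}
  B2 = {m2, m5, n2, n5}
  B3 = {m4, m6, m7, n4, n6, n7}
  B4 = {m3, n3}
m0 ∈ B0, n0 ∈ B0 → same block
Bisimilar ⇒ trace-equivalent.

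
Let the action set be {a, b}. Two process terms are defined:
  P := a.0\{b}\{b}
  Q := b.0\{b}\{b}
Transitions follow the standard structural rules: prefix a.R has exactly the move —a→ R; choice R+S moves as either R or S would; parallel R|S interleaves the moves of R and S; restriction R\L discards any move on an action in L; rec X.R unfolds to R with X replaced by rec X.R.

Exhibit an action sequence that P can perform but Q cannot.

a

Reachable graph of P (2 states):
  m0 = a.0\{b}\{b} :: -a-> m1
  m1 = 0\{b}\{b} :: ·
Reachable graph of Q (2 states):
  n0 = b.0\{b}\{b} :: -b-> n1
  n1 = 0\{b}\{b} :: ·
Trace ⟨a⟩ through P, begin at {m0}:
  step 1 (a): {m1}
  — P admits the full trace.
Trace ⟨a⟩ through Q, begin at {n0}:
  step 1 (a): ∅ (Q stuck)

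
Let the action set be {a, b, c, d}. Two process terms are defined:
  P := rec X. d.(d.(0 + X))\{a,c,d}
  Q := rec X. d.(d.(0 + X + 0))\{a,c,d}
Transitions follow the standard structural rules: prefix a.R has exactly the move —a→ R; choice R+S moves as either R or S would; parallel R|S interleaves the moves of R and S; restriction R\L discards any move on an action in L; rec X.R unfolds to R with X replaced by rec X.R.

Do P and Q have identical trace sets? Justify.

LTS(P): 2 reachable states
  u0 = rec X. d.(d.(0 + X))\{a,c,d} :: =d=> u1
  u1 = (d.(0 + (rec X. d.(d.(0 + X))\{a,c,d})))\{a,c,d} :: stopped
LTS(Q): 2 reachable states
  v0 = rec X. d.(d.(0 + X + 0))\{a,c,d} :: =d=> v1
  v1 = (d.(0 + (rec X. d.(d.(0 + X + 0))\{a,c,d}) + 0))\{a,c,d} :: stopped
Bisimilarity quotient blocks:
  B0 = {u0, v0}
  B1 = {u1, v1}
u0 ∈ B0, v0 ∈ B0 → same block
Bisimilar ⇒ trace-equivalent.

trace-equivalent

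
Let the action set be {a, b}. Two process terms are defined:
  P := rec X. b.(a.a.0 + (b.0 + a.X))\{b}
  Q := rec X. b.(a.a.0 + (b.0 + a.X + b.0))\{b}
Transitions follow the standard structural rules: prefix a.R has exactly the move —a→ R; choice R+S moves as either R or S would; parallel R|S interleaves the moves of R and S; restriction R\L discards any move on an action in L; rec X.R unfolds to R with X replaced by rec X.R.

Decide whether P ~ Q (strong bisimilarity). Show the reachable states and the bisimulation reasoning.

bisimilar

LTS(P): 5 reachable states
  m0 = rec X. b.(a.a.0 + (b.0 + a.X))\{b} | =b=> m1
  m1 = (a.a.0 + (b.0 + a.(rec X. b.(a.a.0 + (b.0 + a.X))\{b})))\{b} | =a=> m2, =a=> m3
  m2 = (a.0)\{b} | =a=> m4
  m3 = (rec X. b.(a.a.0 + (b.0 + a.X))\{b})\{b} | deadlocked
  m4 = 0\{b} | deadlocked
LTS(Q): 5 reachable states
  n0 = rec X. b.(a.a.0 + (b.0 + a.X + b.0))\{b} | =b=> n1
  n1 = (a.a.0 + (b.0 + a.(rec X. b.(a.a.0 + (b.0 + a.X + b.0))\{b}) + b.0))\{b} | =a=> n2, =a=> n3
  n2 = (a.0)\{b} | =a=> n4
  n3 = (rec X. b.(a.a.0 + (b.0 + a.X + b.0))\{b})\{b} | deadlocked
  n4 = 0\{b} | deadlocked
Bisimilarity quotient blocks:
  B0 = {m0, n0}
  B1 = {m1, n1}
  B2 = {m2, n2}
  B3 = {m3, m4, n3, n4}
m0 ∈ B0, n0 ∈ B0 → same block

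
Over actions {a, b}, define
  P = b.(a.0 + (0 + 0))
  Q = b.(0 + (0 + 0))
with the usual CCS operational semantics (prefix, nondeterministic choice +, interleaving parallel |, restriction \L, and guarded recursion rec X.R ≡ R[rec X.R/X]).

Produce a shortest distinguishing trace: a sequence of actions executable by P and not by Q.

P's transition system — 3 states:
  m0 = b.(a.0 + (0 + 0)) ⊢ --b--▸ m1
  m1 = a.0 + (0 + 0) ⊢ --a--▸ m2
  m2 = 0 ⊢ ∅
Q's transition system — 2 states:
  n0 = b.(0 + (0 + 0)) ⊢ --b--▸ n1
  n1 = 0 + (0 + 0) ⊢ ∅
Trace ⟨ba⟩ through P, begin at {m0}:
  after b @ step 1: {m1}
  after a @ step 2: {m2}
  P completes σ.
Trace ⟨ba⟩ through Q, begin at {n0}:
  after b @ step 1: {n1}
  after a @ step 2: no successor for Q

ba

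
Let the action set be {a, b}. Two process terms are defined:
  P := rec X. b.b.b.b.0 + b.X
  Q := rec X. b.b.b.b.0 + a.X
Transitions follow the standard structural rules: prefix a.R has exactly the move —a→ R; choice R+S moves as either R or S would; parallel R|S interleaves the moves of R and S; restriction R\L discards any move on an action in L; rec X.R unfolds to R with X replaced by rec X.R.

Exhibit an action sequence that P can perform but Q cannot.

Reachable graph of P (5 states):
  p0 = rec X. b.b.b.b.0 + b.X has moves --b--▸ p0, --b--▸ p1
  p1 = b.b.b.0 has moves --b--▸ p2
  p2 = b.b.0 has moves --b--▸ p3
  p3 = b.0 has moves --b--▸ p4
  p4 = 0 has moves ·
Reachable graph of Q (5 states):
  q0 = rec X. b.b.b.b.0 + a.X has moves --a--▸ q0, --b--▸ q1
  q1 = b.b.b.0 has moves --b--▸ q2
  q2 = b.b.0 has moves --b--▸ q3
  q3 = b.0 has moves --b--▸ q4
  q4 = 0 has moves ·
Trace ⟨bbbbb⟩ through P, begin at {p0}:
  [1] b ⇒ {p0, p1}
  [2] b ⇒ {p0, p1, p2}
  [3] b ⇒ {p0, p1, p2, p3}
  [4] b ⇒ {p0, p1, p2, p3, p4}
  [5] b ⇒ {p0, p1, p2, p3, p4}
  ✓ P
Trace ⟨bbbbb⟩ through Q, begin at {q0}:
  [1] b ⇒ {q1}
  [2] b ⇒ {q2}
  [3] b ⇒ {q3}
  [4] b ⇒ {q4}
  [5] b ⇒ ∅ (Q stuck)

bbbbb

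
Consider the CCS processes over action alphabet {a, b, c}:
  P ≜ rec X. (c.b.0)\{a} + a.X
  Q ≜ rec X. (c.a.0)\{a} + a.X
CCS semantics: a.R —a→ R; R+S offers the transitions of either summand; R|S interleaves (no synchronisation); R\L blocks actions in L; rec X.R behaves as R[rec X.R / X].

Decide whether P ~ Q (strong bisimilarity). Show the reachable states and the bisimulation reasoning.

NO

P's transition system — 3 states:
  p0 = rec X. (c.b.0)\{a} + a.X → --a--▸ p0, --c--▸ p1
  p1 = (b.0)\{a} → --b--▸ p2
  p2 = 0\{a} → deadlocked
Q's transition system — 2 states:
  q0 = rec X. (c.a.0)\{a} + a.X → --a--▸ q0, --c--▸ q1
  q1 = (a.0)\{a} → deadlocked
Bisimilarity quotient blocks:
  B0 = {p0}
  B1 = {p1}
  B2 = {p2, q1}
  B3 = {q0}
p0 ∈ B0, q0 ∈ B3 → different blocks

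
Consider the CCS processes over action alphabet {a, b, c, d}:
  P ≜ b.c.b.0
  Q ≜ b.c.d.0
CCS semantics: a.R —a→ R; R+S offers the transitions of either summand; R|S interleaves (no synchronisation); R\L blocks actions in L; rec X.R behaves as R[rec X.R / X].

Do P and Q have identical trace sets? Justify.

trace-distinct — witness ⟨bcb⟩

P's transition system — 4 states:
  u0 = b.c.b.0 ⊢ —b→ u1
  u1 = c.b.0 ⊢ —c→ u2
  u2 = b.0 ⊢ —b→ u3
  u3 = 0 ⊢ stopped
Q's transition system — 4 states:
  v0 = b.c.d.0 ⊢ —b→ v1
  v1 = c.d.0 ⊢ —c→ v2
  v2 = d.0 ⊢ —d→ v3
  v3 = 0 ⊢ stopped
Trace ⟨bcb⟩ through P, begin at {u0}:
  after b @ step 1: {u1}
  after c @ step 2: {u2}
  after b @ step 3: {u3}
  P completes σ.
Trace ⟨bcb⟩ through Q, begin at {v0}:
  after b @ step 1: {v1}
  after c @ step 2: {v2}
  after b @ step 3: no successor for Q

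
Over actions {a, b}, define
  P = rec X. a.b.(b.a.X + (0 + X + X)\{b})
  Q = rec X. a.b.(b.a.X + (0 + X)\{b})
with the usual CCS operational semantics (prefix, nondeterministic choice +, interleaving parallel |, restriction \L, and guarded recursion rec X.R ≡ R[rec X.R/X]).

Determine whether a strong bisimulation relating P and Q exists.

Reachable graph of P (5 states):
  m0 = rec X. a.b.(b.a.X + (0 + X + X)\{b}) | ··a··> m1
  m1 = b.(b.a.(rec X. a.b.(b.a.X + (0 + X + X)\{b})) + (0 + (rec X. a.b.(b.a.X + (0 + X + X)\{b})) + (rec X. a.b.(b.a.X + (0 + X + X)\{b})))\{b}) | ··b··> m2
  m2 = b.a.(rec X. a.b.(b.a.X + (0 + X + X)\{b})) + (0 + (rec X. a.b.(b.a.X + (0 + X + X)\{b})) + (rec X. a.b.(b.a.X + (0 + X + X)\{b})))\{b} | ··a··> m3, ··b··> m4
  m3 = (b.(b.a.(rec X. a.b.(b.a.X + (0 + X + X)\{b})) + (0 + (rec X. a.b.(b.a.X + (0 + X + X)\{b})) + (rec X. a.b.(b.a.X + (0 + X + X)\{b})))\{b}))\{b} | ∅
  m4 = a.(rec X. a.b.(b.a.X + (0 + X + X)\{b})) | ··a··> m0
Reachable graph of Q (5 states):
  n0 = rec X. a.b.(b.a.X + (0 + X)\{b}) | ··a··> n1
  n1 = b.(b.a.(rec X. a.b.(b.a.X + (0 + X)\{b})) + (0 + (rec X. a.b.(b.a.X + (0 + X)\{b})))\{b}) | ··b··> n2
  n2 = b.a.(rec X. a.b.(b.a.X + (0 + X)\{b})) + (0 + (rec X. a.b.(b.a.X + (0 + X)\{b})))\{b} | ··a··> n3, ··b··> n4
  n3 = (b.(b.a.(rec X. a.b.(b.a.X + (0 + X)\{b})) + (0 + (rec X. a.b.(b.a.X + (0 + X)\{b})))\{b}))\{b} | ∅
  n4 = a.(rec X. a.b.(b.a.X + (0 + X)\{b})) | ··a··> n0
Coarsest stable partition (strong bisimilarity classes):
  B0 = {m0, n0}
  B1 = {m1, n1}
  B2 = {m2, n2}
  B3 = {m4, n4}
  B4 = {m3, n3}
m0 ∈ B0, n0 ∈ B0 → same block

P ~ Q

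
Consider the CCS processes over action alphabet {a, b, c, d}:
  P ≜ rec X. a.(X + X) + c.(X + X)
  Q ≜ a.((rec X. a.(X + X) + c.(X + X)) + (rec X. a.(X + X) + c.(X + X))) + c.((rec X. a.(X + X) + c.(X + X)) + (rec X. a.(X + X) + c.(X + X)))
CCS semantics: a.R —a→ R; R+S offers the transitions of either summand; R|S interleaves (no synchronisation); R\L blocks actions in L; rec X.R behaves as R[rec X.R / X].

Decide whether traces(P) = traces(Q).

LTS(P): 2 reachable states
  s0 = rec X. a.(X + X) + c.(X + X) ⊢ --a--▸ s1, --c--▸ s1
  s1 = (rec X. a.(X + X) + c.(X + X)) + (rec X. a.(X + X) + c.(X + X)) ⊢ --a--▸ s1, --c--▸ s1
LTS(Q): 2 reachable states
  t0 = a.((rec X. a.(X + X) + c.(X + X)) + (rec X. a.(X + X) + c.(X + X))) + c.((rec X. a.(X + X) + c.(X + X)) + (rec X. a.(X + X) + c.(X + X))) ⊢ --a--▸ t1, --c--▸ t1
  t1 = (rec X. a.(X + X) + c.(X + X)) + (rec X. a.(X + X) + c.(X + X)) ⊢ --a--▸ t1, --c--▸ t1
Bisimilarity quotient blocks:
  B0 = {s0, s1, t0, t1}
s0 ∈ B0, t0 ∈ B0 → same block
Bisimilar ⇒ trace-equivalent.

trace-equivalent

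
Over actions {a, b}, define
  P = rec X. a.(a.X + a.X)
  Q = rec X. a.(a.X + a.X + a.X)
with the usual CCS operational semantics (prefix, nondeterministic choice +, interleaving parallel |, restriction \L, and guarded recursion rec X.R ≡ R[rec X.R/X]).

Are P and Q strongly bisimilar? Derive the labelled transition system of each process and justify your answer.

bisimilar

Reachable graph of P (2 states):
  u0 = rec X. a.(a.X + a.X) | =a=> u1
  u1 = a.(rec X. a.(a.X + a.X)) + a.(rec X. a.(a.X + a.X)) | =a=> u0
Reachable graph of Q (2 states):
  v0 = rec X. a.(a.X + a.X + a.X) | =a=> v1
  v1 = a.(rec X. a.(a.X + a.X + a.X)) + a.(rec X. a.(a.X + a.X + a.X)) + a.(rec X. a.(a.X + a.X + a.X)) | =a=> v0
Bisimilarity quotient blocks:
  B0 = {u0, u1, v0, v1}
u0 ∈ B0, v0 ∈ B0 → same block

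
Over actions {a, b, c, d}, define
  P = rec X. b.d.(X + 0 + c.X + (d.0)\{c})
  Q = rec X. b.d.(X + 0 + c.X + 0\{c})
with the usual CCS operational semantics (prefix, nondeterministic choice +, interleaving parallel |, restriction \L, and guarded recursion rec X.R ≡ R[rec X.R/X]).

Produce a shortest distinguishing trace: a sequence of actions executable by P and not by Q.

Reachable graph of P (4 states):
  m0 = rec X. b.d.(X + 0 + c.X + (d.0)\{c}) | --b--▸ m1
  m1 = d.((rec X. b.d.(X + 0 + c.X + (d.0)\{c})) + 0 + c.(rec X. b.d.(X + 0 + c.X + (d.0)\{c})) + (d.0)\{c}) | --d--▸ m2
  m2 = (rec X. b.d.(X + 0 + c.X + (d.0)\{c})) + 0 + c.(rec X. b.d.(X + 0 + c.X + (d.0)\{c})) + (d.0)\{c} | --b--▸ m1, --c--▸ m0, --d--▸ m3
  m3 = 0\{c} | ·
Reachable graph of Q (3 states):
  n0 = rec X. b.d.(X + 0 + c.X + 0\{c}) | --b--▸ n1
  n1 = d.((rec X. b.d.(X + 0 + c.X + 0\{c})) + 0 + c.(rec X. b.d.(X + 0 + c.X + 0\{c})) + 0\{c}) | --d--▸ n2
  n2 = (rec X. b.d.(X + 0 + c.X + 0\{c})) + 0 + c.(rec X. b.d.(X + 0 + c.X + 0\{c})) + 0\{c} | --b--▸ n1, --c--▸ n0
Run σ = ⟨bdd⟩ on P: start {m0}
  step 1 (b): {m1}
  step 2 (d): {m2}
  step 3 (d): {m3}
  ✓ P
Run σ = ⟨bdd⟩ on Q: start {n0}
  step 1 (b): {n1}
  step 2 (d): {n2}
  step 3 (d): ∅  — Q cannot continue

bdd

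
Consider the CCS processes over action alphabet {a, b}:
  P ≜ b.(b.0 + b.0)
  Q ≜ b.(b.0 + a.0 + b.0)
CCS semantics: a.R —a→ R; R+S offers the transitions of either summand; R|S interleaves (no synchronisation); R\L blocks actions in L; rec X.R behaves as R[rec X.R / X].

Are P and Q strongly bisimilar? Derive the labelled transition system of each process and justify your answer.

P's transition system — 3 states:
  u0 = b.(b.0 + b.0) :: =b=> u1
  u1 = b.0 + b.0 :: =b=> u2
  u2 = 0 :: (no moves)
Q's transition system — 3 states:
  v0 = b.(b.0 + a.0 + b.0) :: =b=> v1
  v1 = b.0 + a.0 + b.0 :: =a=> v2, =b=> v2
  v2 = 0 :: (no moves)
Partition-refinement fixed point:
  B0 = {u0}
  B1 = {u1}
  B2 = {u2, v2}
  B3 = {v0}
  B4 = {v1}
u0 ∈ B0, v0 ∈ B3 → different blocks

not bisimilar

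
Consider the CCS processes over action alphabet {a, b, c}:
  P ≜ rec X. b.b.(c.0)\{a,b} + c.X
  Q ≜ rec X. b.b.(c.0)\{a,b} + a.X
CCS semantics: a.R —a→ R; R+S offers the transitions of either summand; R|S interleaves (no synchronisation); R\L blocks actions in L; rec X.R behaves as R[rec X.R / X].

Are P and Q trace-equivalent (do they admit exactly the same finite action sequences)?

NO — witness ⟨c⟩

P's transition system — 4 states:
  m0 = rec X. b.b.(c.0)\{a,b} + c.X → —b→ m1, —c→ m0
  m1 = b.(c.0)\{a,b} → —b→ m2
  m2 = (c.0)\{a,b} → —c→ m3
  m3 = 0\{a,b} → ∅
Q's transition system — 4 states:
  n0 = rec X. b.b.(c.0)\{a,b} + a.X → —a→ n0, —b→ n1
  n1 = b.(c.0)\{a,b} → —b→ n2
  n2 = (c.0)\{a,b} → —c→ n3
  n3 = 0\{a,b} → ∅
Run σ = ⟨c⟩ on P: start {m0}
  after c @ step 1: {m0}
  P completes σ.
Run σ = ⟨c⟩ on Q: start {n0}
  after c @ step 1: no successor for Q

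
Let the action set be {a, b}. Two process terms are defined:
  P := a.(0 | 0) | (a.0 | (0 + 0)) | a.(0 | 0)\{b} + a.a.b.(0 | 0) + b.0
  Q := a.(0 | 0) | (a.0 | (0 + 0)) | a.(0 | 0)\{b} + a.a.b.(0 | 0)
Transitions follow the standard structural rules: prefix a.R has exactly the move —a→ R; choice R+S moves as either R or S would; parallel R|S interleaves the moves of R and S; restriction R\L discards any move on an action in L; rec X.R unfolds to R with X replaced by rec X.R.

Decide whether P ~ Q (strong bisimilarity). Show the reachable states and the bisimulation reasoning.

not bisimilar

P's transition system — 12 states:
  u0 = a.(0 | 0) | (a.0 | (0 + 0)) | a.(0 | 0)\{b} + a.a.b.(0 | 0) + b.0 has moves =a=> u1, =a=> u2, =a=> u3, =a=> u4, =b=> u5
  u1 = 0 | 0 | (a.0 | (0 + 0)) | a.(0 | 0)\{b} has moves =a=> u6, =a=> u7
  u2 = a.(0 | 0) | (0 | (0 + 0)) | a.(0 | 0)\{b} has moves =a=> u6, =a=> u8
  u3 = a.(0 | 0) | (a.0 | (0 + 0)) | (0 | 0)\{b} has moves =a=> u7, =a=> u8
  u4 = a.b.(0 | 0) has moves =a=> u9
  u5 = 0 has moves ∅
  u6 = 0 | 0 | (0 | (0 + 0)) | a.(0 | 0)\{b} has moves =a=> u10
  u7 = 0 | 0 | (a.0 | (0 + 0)) | (0 | 0)\{b} has moves =a=> u10
  u8 = a.(0 | 0) | (0 | (0 + 0)) | (0 | 0)\{b} has moves =a=> u10
  u9 = b.(0 | 0) has moves =b=> u11
  u10 = 0 | 0 | (0 | (0 + 0)) | (0 | 0)\{b} has moves ∅
  u11 = 0 | 0 has moves ∅
Q's transition system — 11 states:
  v0 = a.(0 | 0) | (a.0 | (0 + 0)) | a.(0 | 0)\{b} + a.a.b.(0 | 0) has moves =a=> v1, =a=> v2, =a=> v3, =a=> v4
  v1 = 0 | 0 | (a.0 | (0 + 0)) | a.(0 | 0)\{b} has moves =a=> v5, =a=> v6
  v2 = a.(0 | 0) | (0 | (0 + 0)) | a.(0 | 0)\{b} has moves =a=> v5, =a=> v7
  v3 = a.(0 | 0) | (a.0 | (0 + 0)) | (0 | 0)\{b} has moves =a=> v6, =a=> v7
  v4 = a.b.(0 | 0) has moves =a=> v8
  v5 = 0 | 0 | (0 | (0 + 0)) | a.(0 | 0)\{b} has moves =a=> v9
  v6 = 0 | 0 | (a.0 | (0 + 0)) | (0 | 0)\{b} has moves =a=> v9
  v7 = a.(0 | 0) | (0 | (0 + 0)) | (0 | 0)\{b} has moves =a=> v9
  v8 = b.(0 | 0) has moves =b=> v10
  v9 = 0 | 0 | (0 | (0 + 0)) | (0 | 0)\{b} has moves ∅
  v10 = 0 | 0 has moves ∅
Partition-refinement fixed point:
  B0 = {u0}
  B1 = {u4, v4}
  B2 = {u9, v8}
  B3 = {u10, u11, u5, v10, v9}
  B4 = {u1, u2, u3, v1, v2, v3}
  B5 = {u6, u7, u8, v5, v6, v7}
  B6 = {v0}
u0 ∈ B0, v0 ∈ B6 → different blocks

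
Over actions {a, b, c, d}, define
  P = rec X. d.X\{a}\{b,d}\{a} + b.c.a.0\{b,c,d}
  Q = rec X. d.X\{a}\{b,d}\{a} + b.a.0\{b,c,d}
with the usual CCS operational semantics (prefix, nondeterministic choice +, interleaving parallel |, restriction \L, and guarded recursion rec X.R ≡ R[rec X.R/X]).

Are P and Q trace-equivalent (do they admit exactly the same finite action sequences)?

trace-distinct — witness ⟨bc⟩

LTS(P): 5 reachable states
  m0 = rec X. d.X\{a}\{b,d}\{a} + b.c.a.0\{b,c,d} → -b-> m1, -d-> m2
  m1 = c.a.0\{b,c,d} → -c-> m3
  m2 = (rec X. d.X\{a}\{b,d}\{a} + b.c.a.0\{b,c,d})\{a}\{b,d}\{a} → deadlocked
  m3 = a.0\{b,c,d} → -a-> m4
  m4 = 0\{b,c,d} → deadlocked
LTS(Q): 4 reachable states
  n0 = rec X. d.X\{a}\{b,d}\{a} + b.a.0\{b,c,d} → -b-> n1, -d-> n2
  n1 = a.0\{b,c,d} → -a-> n3
  n2 = (rec X. d.X\{a}\{b,d}\{a} + b.a.0\{b,c,d})\{a}\{b,d}\{a} → deadlocked
  n3 = 0\{b,c,d} → deadlocked
Run σ = ⟨bc⟩ on P: start {m0}
  after b @ step 1: {m1}
  after c @ step 2: {m3}
  — P admits the full trace.
Run σ = ⟨bc⟩ on Q: start {n0}
  after b @ step 1: {n1}
  after c @ step 2: ∅ (Q stuck)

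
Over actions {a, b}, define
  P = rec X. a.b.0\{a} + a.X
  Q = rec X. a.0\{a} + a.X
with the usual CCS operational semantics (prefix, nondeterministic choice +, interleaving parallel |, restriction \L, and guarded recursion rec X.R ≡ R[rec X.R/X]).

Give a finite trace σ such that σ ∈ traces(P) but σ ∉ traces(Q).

ab

Reachable graph of P (3 states):
  s0 = rec X. a.b.0\{a} + a.X ⊢ —a→ s0, —a→ s1
  s1 = b.0\{a} ⊢ —b→ s2
  s2 = 0\{a} ⊢ ·
Reachable graph of Q (2 states):
  t0 = rec X. a.0\{a} + a.X ⊢ —a→ t0, —a→ t1
  t1 = 0\{a} ⊢ ·
Run σ = ⟨ab⟩ on P: start {s0}
  after a @ step 1: {s0, s1}
  after b @ step 2: {s2}
  — P admits the full trace.
Run σ = ⟨ab⟩ on Q: start {t0}
  after a @ step 1: {t0, t1}
  after b @ step 2: ∅ (Q stuck)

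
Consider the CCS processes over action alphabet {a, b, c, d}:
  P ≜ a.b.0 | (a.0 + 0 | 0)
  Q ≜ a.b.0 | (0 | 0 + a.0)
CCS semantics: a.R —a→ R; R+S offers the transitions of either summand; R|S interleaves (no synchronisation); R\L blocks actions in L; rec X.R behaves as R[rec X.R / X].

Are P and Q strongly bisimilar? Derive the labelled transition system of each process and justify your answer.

LTS(P): 6 reachable states
  p0 = a.b.0 | (a.0 + 0 | 0) | --a--▸ p1, --a--▸ p2
  p1 = a.b.0 | 0 | --a--▸ p3
  p2 = b.0 | (a.0 + 0 | 0) | --a--▸ p3, --b--▸ p4
  p3 = b.0 | 0 | --b--▸ p5
  p4 = 0 | (a.0 + 0 | 0) | --a--▸ p5
  p5 = 0 | 0 | ·
LTS(Q): 6 reachable states
  q0 = a.b.0 | (0 | 0 + a.0) | --a--▸ q1, --a--▸ q2
  q1 = a.b.0 | 0 | --a--▸ q3
  q2 = b.0 | (0 | 0 + a.0) | --a--▸ q3, --b--▸ q4
  q3 = b.0 | 0 | --b--▸ q5
  q4 = 0 | (0 | 0 + a.0) | --a--▸ q5
  q5 = 0 | 0 | ·
Coarsest stable partition (strong bisimilarity classes):
  B0 = {p0, q0}
  B1 = {p1, q1}
  B2 = {p3, q3}
  B3 = {p5, q5}
  B4 = {p2, q2}
  B5 = {p4, q4}
p0 ∈ B0, q0 ∈ B0 → same block

P ~ Q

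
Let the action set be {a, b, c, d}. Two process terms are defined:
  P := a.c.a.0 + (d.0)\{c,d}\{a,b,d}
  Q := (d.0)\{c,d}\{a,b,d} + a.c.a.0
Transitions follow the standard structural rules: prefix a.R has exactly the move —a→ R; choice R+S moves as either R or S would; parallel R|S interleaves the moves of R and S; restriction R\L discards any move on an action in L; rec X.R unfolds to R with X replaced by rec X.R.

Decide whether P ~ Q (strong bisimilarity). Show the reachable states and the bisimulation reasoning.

P's transition system — 4 states:
  u0 = a.c.a.0 + (d.0)\{c,d}\{a,b,d} ⊢ --a--▸ u1
  u1 = c.a.0 ⊢ --c--▸ u2
  u2 = a.0 ⊢ --a--▸ u3
  u3 = 0 ⊢ stopped
Q's transition system — 4 states:
  v0 = (d.0)\{c,d}\{a,b,d} + a.c.a.0 ⊢ --a--▸ v1
  v1 = c.a.0 ⊢ --c--▸ v2
  v2 = a.0 ⊢ --a--▸ v3
  v3 = 0 ⊢ stopped
Coarsest stable partition (strong bisimilarity classes):
  B0 = {u0, v0}
  B1 = {u1, v1}
  B2 = {u2, v2}
  B3 = {u3, v3}
u0 ∈ B0, v0 ∈ B0 → same block

P ~ Q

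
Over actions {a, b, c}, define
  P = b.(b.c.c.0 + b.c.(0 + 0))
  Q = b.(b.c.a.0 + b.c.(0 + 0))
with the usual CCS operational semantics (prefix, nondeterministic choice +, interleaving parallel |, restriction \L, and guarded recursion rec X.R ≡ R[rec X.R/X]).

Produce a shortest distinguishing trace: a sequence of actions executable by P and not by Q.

LTS(P): 7 reachable states
  p0 = b.(b.c.c.0 + b.c.(0 + 0)) → =b=> p1
  p1 = b.c.c.0 + b.c.(0 + 0) → =b=> p2, =b=> p3
  p2 = c.(0 + 0) → =c=> p4
  p3 = c.c.0 → =c=> p5
  p4 = 0 + 0 → stopped
  p5 = c.0 → =c=> p6
  p6 = 0 → stopped
LTS(Q): 7 reachable states
  q0 = b.(b.c.a.0 + b.c.(0 + 0)) → =b=> q1
  q1 = b.c.a.0 + b.c.(0 + 0) → =b=> q2, =b=> q3
  q2 = c.(0 + 0) → =c=> q4
  q3 = c.a.0 → =c=> q5
  q4 = 0 + 0 → stopped
  q5 = a.0 → =a=> q6
  q6 = 0 → stopped
Executing bbcc from P (initial set {p0}):
  step 1 (b): {p1}
  step 2 (b): {p2, p3}
  step 3 (c): {p4, p5}
  step 4 (c): {p6}
  ✓ P
Executing bbcc from Q (initial set {q0}):
  step 1 (b): {q1}
  step 2 (b): {q2, q3}
  step 3 (c): {q4, q5}
  step 4 (c): ∅  — Q cannot continue

bbcc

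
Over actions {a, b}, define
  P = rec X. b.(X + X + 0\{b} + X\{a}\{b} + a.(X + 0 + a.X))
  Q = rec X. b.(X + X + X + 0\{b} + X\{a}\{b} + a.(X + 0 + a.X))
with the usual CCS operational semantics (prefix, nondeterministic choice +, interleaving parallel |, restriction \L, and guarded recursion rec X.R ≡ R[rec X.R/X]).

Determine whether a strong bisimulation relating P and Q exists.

YES

Reachable graph of P (3 states):
  p0 = rec X. b.(X + X + 0\{b} + X\{a}\{b} + a.(X + 0 + a.X)) → —b→ p1
  p1 = (rec X. b.(X + X + 0\{b} + X\{a}\{b} + a.(X + 0 + a.X))) + (rec X. b.(X + X + 0\{b} + X\{a}\{b} + a.(X + 0 + a.X))) + 0\{b} + (rec X. b.(X + X + 0\{b} + X\{a}\{b} + a.(X + 0 + a.X)))\{a}\{b} + a.((rec X. b.(X + X + 0\{b} + X\{a}\{b} + a.(X + 0 + a.X))) + 0 + a.(rec X. b.(X + X + 0\{b} + X\{a}\{b} + a.(X + 0 + a.X)))) → —a→ p2, —b→ p1
  p2 = (rec X. b.(X + X + 0\{b} + X\{a}\{b} + a.(X + 0 + a.X))) + 0 + a.(rec X. b.(X + X + 0\{b} + X\{a}\{b} + a.(X + 0 + a.X))) → —a→ p0, —b→ p1
Reachable graph of Q (3 states):
  q0 = rec X. b.(X + X + X + 0\{b} + X\{a}\{b} + a.(X + 0 + a.X)) → —b→ q1
  q1 = (rec X. b.(X + X + X + 0\{b} + X\{a}\{b} + a.(X + 0 + a.X))) + (rec X. b.(X + X + X + 0\{b} + X\{a}\{b} + a.(X + 0 + a.X))) + (rec X. b.(X + X + X + 0\{b} + X\{a}\{b} + a.(X + 0 + a.X))) + 0\{b} + (rec X. b.(X + X + X + 0\{b} + X\{a}\{b} + a.(X + 0 + a.X)))\{a}\{b} + a.((rec X. b.(X + X + X + 0\{b} + X\{a}\{b} + a.(X + 0 + a.X))) + 0 + a.(rec X. b.(X + X + X + 0\{b} + X\{a}\{b} + a.(X + 0 + a.X)))) → —a→ q2, —b→ q1
  q2 = (rec X. b.(X + X + X + 0\{b} + X\{a}\{b} + a.(X + 0 + a.X))) + 0 + a.(rec X. b.(X + X + X + 0\{b} + X\{a}\{b} + a.(X + 0 + a.X))) → —a→ q0, —b→ q1
Coarsest stable partition (strong bisimilarity classes):
  B0 = {p0, q0}
  B1 = {p1, q1}
  B2 = {p2, q2}
p0 ∈ B0, q0 ∈ B0 → same block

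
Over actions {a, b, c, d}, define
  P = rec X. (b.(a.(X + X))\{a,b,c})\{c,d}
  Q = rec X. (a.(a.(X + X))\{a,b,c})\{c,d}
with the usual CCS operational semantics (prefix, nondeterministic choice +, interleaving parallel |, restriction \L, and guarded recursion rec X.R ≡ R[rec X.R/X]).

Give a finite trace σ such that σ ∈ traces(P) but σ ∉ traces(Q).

b

P's transition system — 2 states:
  s0 = rec X. (b.(a.(X + X))\{a,b,c})\{c,d} | ··b··> s1
  s1 = (a.((rec X. (b.(a.(X + X))\{a,b,c})\{c,d}) + (rec X. (b.(a.(X + X))\{a,b,c})\{c,d})))\{a,b,c}\{c,d} | stopped
Q's transition system — 2 states:
  t0 = rec X. (a.(a.(X + X))\{a,b,c})\{c,d} | ··a··> t1
  t1 = (a.((rec X. (a.(a.(X + X))\{a,b,c})\{c,d}) + (rec X. (a.(a.(X + X))\{a,b,c})\{c,d})))\{a,b,c}\{c,d} | stopped
Run σ = ⟨b⟩ on P: start {s0}
  step 1 (b): {s1}
  P completes σ.
Run σ = ⟨b⟩ on Q: start {t0}
  step 1 (b): ∅ (Q stuck)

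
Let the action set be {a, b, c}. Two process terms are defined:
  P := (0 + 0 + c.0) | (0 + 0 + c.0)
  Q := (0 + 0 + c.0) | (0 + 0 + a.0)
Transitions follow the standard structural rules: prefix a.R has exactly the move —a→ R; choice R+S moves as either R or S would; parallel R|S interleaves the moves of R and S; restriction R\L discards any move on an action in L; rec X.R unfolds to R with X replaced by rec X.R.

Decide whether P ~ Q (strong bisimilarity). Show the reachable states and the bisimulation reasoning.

LTS(P): 4 reachable states
  s0 = (0 + 0 + c.0) | (0 + 0 + c.0) :: -c-> s1, -c-> s2
  s1 = (0 + 0 + c.0) | 0 :: -c-> s3
  s2 = 0 | (0 + 0 + c.0) :: -c-> s3
  s3 = 0 | 0 :: deadlocked
LTS(Q): 4 reachable states
  t0 = (0 + 0 + c.0) | (0 + 0 + a.0) :: -a-> t1, -c-> t2
  t1 = (0 + 0 + c.0) | 0 :: -c-> t3
  t2 = 0 | (0 + 0 + a.0) :: -a-> t3
  t3 = 0 | 0 :: deadlocked
Partition-refinement fixed point:
  B0 = {s0}
  B1 = {s1, s2, t1}
  B2 = {s3, t3}
  B3 = {t0}
  B4 = {t2}
s0 ∈ B0, t0 ∈ B3 → different blocks

NO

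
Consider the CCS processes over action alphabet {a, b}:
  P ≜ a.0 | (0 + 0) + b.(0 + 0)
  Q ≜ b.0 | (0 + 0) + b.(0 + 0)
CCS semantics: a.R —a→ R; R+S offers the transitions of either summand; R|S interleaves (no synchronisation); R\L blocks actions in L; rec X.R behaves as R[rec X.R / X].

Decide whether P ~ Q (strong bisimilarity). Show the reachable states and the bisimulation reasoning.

NO

Reachable graph of P (3 states):
  u0 = a.0 | (0 + 0) + b.(0 + 0) | =a=> u1, =b=> u2
  u1 = 0 | (0 + 0) | ·
  u2 = 0 + 0 | ·
Reachable graph of Q (3 states):
  v0 = b.0 | (0 + 0) + b.(0 + 0) | =b=> v1, =b=> v2
  v1 = 0 + 0 | ·
  v2 = 0 | (0 + 0) | ·
Coarsest stable partition (strong bisimilarity classes):
  B0 = {u0}
  B1 = {u1, u2, v1, v2}
  B2 = {v0}
u0 ∈ B0, v0 ∈ B2 → different blocks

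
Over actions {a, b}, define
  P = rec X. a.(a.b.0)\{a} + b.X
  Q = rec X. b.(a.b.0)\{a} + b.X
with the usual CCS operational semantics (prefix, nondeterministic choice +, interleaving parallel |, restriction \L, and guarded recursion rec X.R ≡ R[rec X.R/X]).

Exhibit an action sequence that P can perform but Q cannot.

a

Reachable graph of P (2 states):
  s0 = rec X. a.(a.b.0)\{a} + b.X :: =a=> s1, =b=> s0
  s1 = (a.b.0)\{a} :: ∅
Reachable graph of Q (2 states):
  t0 = rec X. b.(a.b.0)\{a} + b.X :: =b=> t0, =b=> t1
  t1 = (a.b.0)\{a} :: ∅
Trace ⟨a⟩ through P, begin at {s0}:
  step 1 (a): {s1}
  — P admits the full trace.
Trace ⟨a⟩ through Q, begin at {t0}:
  step 1 (a): no successor for Q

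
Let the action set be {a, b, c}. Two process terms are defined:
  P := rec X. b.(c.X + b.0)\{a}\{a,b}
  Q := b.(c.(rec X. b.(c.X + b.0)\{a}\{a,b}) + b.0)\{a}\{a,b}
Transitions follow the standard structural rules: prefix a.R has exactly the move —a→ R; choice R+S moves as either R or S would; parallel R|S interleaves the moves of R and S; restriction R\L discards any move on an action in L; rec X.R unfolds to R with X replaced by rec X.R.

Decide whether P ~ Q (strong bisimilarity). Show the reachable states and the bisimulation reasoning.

YES

LTS(P): 3 reachable states
  s0 = rec X. b.(c.X + b.0)\{a}\{a,b} ⊢ —b→ s1
  s1 = (c.(rec X. b.(c.X + b.0)\{a}\{a,b}) + b.0)\{a}\{a,b} ⊢ —c→ s2
  s2 = (rec X. b.(c.X + b.0)\{a}\{a,b})\{a}\{a,b} ⊢ (no moves)
LTS(Q): 3 reachable states
  t0 = b.(c.(rec X. b.(c.X + b.0)\{a}\{a,b}) + b.0)\{a}\{a,b} ⊢ —b→ t1
  t1 = (c.(rec X. b.(c.X + b.0)\{a}\{a,b}) + b.0)\{a}\{a,b} ⊢ —c→ t2
  t2 = (rec X. b.(c.X + b.0)\{a}\{a,b})\{a}\{a,b} ⊢ (no moves)
Coarsest stable partition (strong bisimilarity classes):
  B0 = {s0, t0}
  B1 = {s1, t1}
  B2 = {s2, t2}
s0 ∈ B0, t0 ∈ B0 → same block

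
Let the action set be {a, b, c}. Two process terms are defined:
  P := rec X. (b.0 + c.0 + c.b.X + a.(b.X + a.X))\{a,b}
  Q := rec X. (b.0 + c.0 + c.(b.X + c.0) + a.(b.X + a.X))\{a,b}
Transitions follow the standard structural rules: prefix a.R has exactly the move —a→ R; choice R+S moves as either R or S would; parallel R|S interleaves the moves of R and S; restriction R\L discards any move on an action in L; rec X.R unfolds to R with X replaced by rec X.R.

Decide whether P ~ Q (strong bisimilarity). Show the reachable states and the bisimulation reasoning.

Reachable graph of P (3 states):
  m0 = rec X. (b.0 + c.0 + c.b.X + a.(b.X + a.X))\{a,b} has moves —c→ m1, —c→ m2
  m1 = (b.(rec X. (b.0 + c.0 + c.b.X + a.(b.X + a.X))\{a,b}))\{a,b} has moves deadlocked
  m2 = 0\{a,b} has moves deadlocked
Reachable graph of Q (3 states):
  n0 = rec X. (b.0 + c.0 + c.(b.X + c.0) + a.(b.X + a.X))\{a,b} has moves —c→ n1, —c→ n2
  n1 = (b.(rec X. (b.0 + c.0 + c.(b.X + c.0) + a.(b.X + a.X))\{a,b}) + c.0)\{a,b} has moves —c→ n2
  n2 = 0\{a,b} has moves deadlocked
Bisimilarity quotient blocks:
  B0 = {m0, n1}
  B1 = {m1, m2, n2}
  B2 = {n0}
m0 ∈ B0, n0 ∈ B2 → different blocks

NO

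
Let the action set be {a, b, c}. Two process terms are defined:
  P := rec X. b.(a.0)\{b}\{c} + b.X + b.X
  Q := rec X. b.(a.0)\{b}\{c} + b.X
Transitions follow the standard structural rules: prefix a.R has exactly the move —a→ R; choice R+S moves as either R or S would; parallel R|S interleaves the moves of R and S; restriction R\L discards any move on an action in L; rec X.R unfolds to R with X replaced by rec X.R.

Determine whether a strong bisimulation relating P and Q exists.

P's transition system — 3 states:
  p0 = rec X. b.(a.0)\{b}\{c} + b.X + b.X | --b--▸ p0, --b--▸ p1
  p1 = (a.0)\{b}\{c} | --a--▸ p2
  p2 = 0\{b}\{c} | (no moves)
Q's transition system — 3 states:
  q0 = rec X. b.(a.0)\{b}\{c} + b.X | --b--▸ q0, --b--▸ q1
  q1 = (a.0)\{b}\{c} | --a--▸ q2
  q2 = 0\{b}\{c} | (no moves)
Bisimilarity quotient blocks:
  B0 = {p0, q0}
  B1 = {p1, q1}
  B2 = {p2, q2}
p0 ∈ B0, q0 ∈ B0 → same block

bisimilar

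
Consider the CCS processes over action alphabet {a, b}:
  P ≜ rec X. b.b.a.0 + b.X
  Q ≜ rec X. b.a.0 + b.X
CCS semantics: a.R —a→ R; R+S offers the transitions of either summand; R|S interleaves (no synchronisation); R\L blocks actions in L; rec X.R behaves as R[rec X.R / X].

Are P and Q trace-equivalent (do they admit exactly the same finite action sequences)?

trace-distinct — witness ⟨ba⟩

LTS(P): 4 reachable states
  s0 = rec X. b.b.a.0 + b.X | —b→ s0, —b→ s1
  s1 = b.a.0 | —b→ s2
  s2 = a.0 | —a→ s3
  s3 = 0 | ∅
LTS(Q): 3 reachable states
  t0 = rec X. b.a.0 + b.X | —b→ t0, —b→ t1
  t1 = a.0 | —a→ t2
  t2 = 0 | ∅
Trace ⟨ba⟩ through Q, begin at {t0}:
  after b @ step 1: {t0, t1}
  after a @ step 2: {t2}
  ✓ Q
Trace ⟨ba⟩ through P, begin at {s0}:
  after b @ step 1: {s0, s1}
  after a @ step 2: no successor for P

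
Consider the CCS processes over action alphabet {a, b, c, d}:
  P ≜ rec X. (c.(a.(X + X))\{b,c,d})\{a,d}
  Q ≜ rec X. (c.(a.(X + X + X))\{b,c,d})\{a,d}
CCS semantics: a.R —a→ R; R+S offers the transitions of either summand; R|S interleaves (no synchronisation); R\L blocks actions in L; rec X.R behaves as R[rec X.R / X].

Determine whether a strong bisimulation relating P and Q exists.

LTS(P): 2 reachable states
  p0 = rec X. (c.(a.(X + X))\{b,c,d})\{a,d} has moves =c=> p1
  p1 = (a.((rec X. (c.(a.(X + X))\{b,c,d})\{a,d}) + (rec X. (c.(a.(X + X))\{b,c,d})\{a,d})))\{b,c,d}\{a,d} has moves deadlocked
LTS(Q): 2 reachable states
  q0 = rec X. (c.(a.(X + X + X))\{b,c,d})\{a,d} has moves =c=> q1
  q1 = (a.((rec X. (c.(a.(X + X + X))\{b,c,d})\{a,d}) + (rec X. (c.(a.(X + X + X))\{b,c,d})\{a,d}) + (rec X. (c.(a.(X + X + X))\{b,c,d})\{a,d})))\{b,c,d}\{a,d} has moves deadlocked
Partition-refinement fixed point:
  B0 = {p0, q0}
  B1 = {p1, q1}
p0 ∈ B0, q0 ∈ B0 → same block

YES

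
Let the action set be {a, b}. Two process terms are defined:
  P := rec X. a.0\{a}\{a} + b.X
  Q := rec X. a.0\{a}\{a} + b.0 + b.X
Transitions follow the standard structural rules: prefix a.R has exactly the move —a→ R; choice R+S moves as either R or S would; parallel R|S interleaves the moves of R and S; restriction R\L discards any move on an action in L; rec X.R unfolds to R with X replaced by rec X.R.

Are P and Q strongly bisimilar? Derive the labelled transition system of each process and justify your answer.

P's transition system — 2 states:
  u0 = rec X. a.0\{a}\{a} + b.X :: =a=> u1, =b=> u0
  u1 = 0\{a}\{a} :: stopped
Q's transition system — 3 states:
  v0 = rec X. a.0\{a}\{a} + b.0 + b.X :: =a=> v1, =b=> v0, =b=> v2
  v1 = 0\{a}\{a} :: stopped
  v2 = 0 :: stopped
Partition-refinement fixed point:
  B0 = {u0}
  B1 = {u1, v1, v2}
  B2 = {v0}
u0 ∈ B0, v0 ∈ B2 → different blocks

P ≁ Q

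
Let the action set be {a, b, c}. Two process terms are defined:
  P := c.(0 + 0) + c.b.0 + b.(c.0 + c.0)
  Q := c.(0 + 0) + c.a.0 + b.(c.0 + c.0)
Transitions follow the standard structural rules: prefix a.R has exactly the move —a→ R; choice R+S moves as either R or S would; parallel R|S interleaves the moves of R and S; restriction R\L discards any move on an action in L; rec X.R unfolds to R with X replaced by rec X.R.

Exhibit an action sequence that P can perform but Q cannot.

Reachable graph of P (5 states):
  s0 = c.(0 + 0) + c.b.0 + b.(c.0 + c.0) → --b--▸ s1, --c--▸ s2, --c--▸ s3
  s1 = c.0 + c.0 → --c--▸ s4
  s2 = 0 + 0 → ∅
  s3 = b.0 → --b--▸ s4
  s4 = 0 → ∅
Reachable graph of Q (5 states):
  t0 = c.(0 + 0) + c.a.0 + b.(c.0 + c.0) → --b--▸ t1, --c--▸ t2, --c--▸ t3
  t1 = c.0 + c.0 → --c--▸ t4
  t2 = 0 + 0 → ∅
  t3 = a.0 → --a--▸ t4
  t4 = 0 → ∅
Executing cb from P (initial set {s0}):
  [1] c ⇒ {s2, s3}
  [2] b ⇒ {s4}
  — P admits the full trace.
Executing cb from Q (initial set {t0}):
  [1] c ⇒ {t2, t3}
  [2] b ⇒ ∅  — Q cannot continue

cb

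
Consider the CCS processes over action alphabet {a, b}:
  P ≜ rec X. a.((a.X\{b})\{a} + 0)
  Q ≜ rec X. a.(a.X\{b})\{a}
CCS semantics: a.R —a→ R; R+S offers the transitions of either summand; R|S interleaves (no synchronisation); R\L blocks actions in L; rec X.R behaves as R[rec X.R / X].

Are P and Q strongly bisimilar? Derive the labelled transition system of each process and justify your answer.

P's transition system — 2 states:
  p0 = rec X. a.((a.X\{b})\{a} + 0) ⊢ -a-> p1
  p1 = (a.(rec X. a.((a.X\{b})\{a} + 0))\{b})\{a} + 0 ⊢ (no moves)
Q's transition system — 2 states:
  q0 = rec X. a.(a.X\{b})\{a} ⊢ -a-> q1
  q1 = (a.(rec X. a.(a.X\{b})\{a})\{b})\{a} ⊢ (no moves)
Partition-refinement fixed point:
  B0 = {p0, q0}
  B1 = {p1, q1}
p0 ∈ B0, q0 ∈ B0 → same block

P ~ Q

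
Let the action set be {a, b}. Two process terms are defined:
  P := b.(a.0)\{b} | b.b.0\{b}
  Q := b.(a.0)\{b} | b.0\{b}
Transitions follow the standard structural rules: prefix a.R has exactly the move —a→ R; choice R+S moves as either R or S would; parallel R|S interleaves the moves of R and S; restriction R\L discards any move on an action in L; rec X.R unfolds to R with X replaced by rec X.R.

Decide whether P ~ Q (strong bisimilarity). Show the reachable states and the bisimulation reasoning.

P's transition system — 9 states:
  s0 = b.(a.0)\{b} | b.b.0\{b} ⊢ --b--▸ s1, --b--▸ s2
  s1 = (a.0)\{b} | b.b.0\{b} ⊢ --a--▸ s3, --b--▸ s4
  s2 = b.(a.0)\{b} | b.0\{b} ⊢ --b--▸ s4, --b--▸ s5
  s3 = 0\{b} | b.b.0\{b} ⊢ --b--▸ s6
  s4 = (a.0)\{b} | b.0\{b} ⊢ --a--▸ s6, --b--▸ s7
  s5 = b.(a.0)\{b} | 0\{b} ⊢ --b--▸ s7
  s6 = 0\{b} | b.0\{b} ⊢ --b--▸ s8
  s7 = (a.0)\{b} | 0\{b} ⊢ --a--▸ s8
  s8 = 0\{b} | 0\{b} ⊢ stopped
Q's transition system — 6 states:
  t0 = b.(a.0)\{b} | b.0\{b} ⊢ --b--▸ t1, --b--▸ t2
  t1 = (a.0)\{b} | b.0\{b} ⊢ --a--▸ t3, --b--▸ t4
  t2 = b.(a.0)\{b} | 0\{b} ⊢ --b--▸ t4
  t3 = 0\{b} | b.0\{b} ⊢ --b--▸ t5
  t4 = (a.0)\{b} | 0\{b} ⊢ --a--▸ t5
  t5 = 0\{b} | 0\{b} ⊢ stopped
Coarsest stable partition (strong bisimilarity classes):
  B0 = {s0}
  B1 = {s1}
  B2 = {s4, t1}
  B3 = {s7, t4}
  B4 = {s8, t5}
  B5 = {s6, t3}
  B6 = {s3}
  B7 = {s2, t0}
  B8 = {s5, t2}
s0 ∈ B0, t0 ∈ B7 → different blocks

P ≁ Q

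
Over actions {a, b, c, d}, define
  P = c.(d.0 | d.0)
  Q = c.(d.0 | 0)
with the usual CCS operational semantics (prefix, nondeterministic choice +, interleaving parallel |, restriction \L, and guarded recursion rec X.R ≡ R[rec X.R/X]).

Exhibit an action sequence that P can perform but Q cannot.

cdd

Reachable graph of P (5 states):
  u0 = c.(d.0 | d.0) | --c--▸ u1
  u1 = d.0 | d.0 | --d--▸ u2, --d--▸ u3
  u2 = 0 | d.0 | --d--▸ u4
  u3 = d.0 | 0 | --d--▸ u4
  u4 = 0 | 0 | (no moves)
Reachable graph of Q (3 states):
  v0 = c.(d.0 | 0) | --c--▸ v1
  v1 = d.0 | 0 | --d--▸ v2
  v2 = 0 | 0 | (no moves)
Trace ⟨cdd⟩ through P, begin at {u0}:
  step 1 (c): {u1}
  step 2 (d): {u2, u3}
  step 3 (d): {u4}
  — P admits the full trace.
Trace ⟨cdd⟩ through Q, begin at {v0}:
  step 1 (c): {v1}
  step 2 (d): {v2}
  step 3 (d): ∅  — Q cannot continue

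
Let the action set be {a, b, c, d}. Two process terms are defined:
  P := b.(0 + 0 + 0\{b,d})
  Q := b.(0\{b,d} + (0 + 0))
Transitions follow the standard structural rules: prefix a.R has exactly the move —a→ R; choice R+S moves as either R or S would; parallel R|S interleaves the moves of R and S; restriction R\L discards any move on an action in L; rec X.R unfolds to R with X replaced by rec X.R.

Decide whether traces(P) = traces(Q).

trace-equivalent

LTS(P): 2 reachable states
  u0 = b.(0 + 0 + 0\{b,d}) → =b=> u1
  u1 = 0 + 0 + 0\{b,d} → ∅
LTS(Q): 2 reachable states
  v0 = b.(0\{b,d} + (0 + 0)) → =b=> v1
  v1 = 0\{b,d} + (0 + 0) → ∅
Coarsest stable partition (strong bisimilarity classes):
  B0 = {u0, v0}
  B1 = {u1, v1}
u0 ∈ B0, v0 ∈ B0 → same block
Bisimilar ⇒ trace-equivalent.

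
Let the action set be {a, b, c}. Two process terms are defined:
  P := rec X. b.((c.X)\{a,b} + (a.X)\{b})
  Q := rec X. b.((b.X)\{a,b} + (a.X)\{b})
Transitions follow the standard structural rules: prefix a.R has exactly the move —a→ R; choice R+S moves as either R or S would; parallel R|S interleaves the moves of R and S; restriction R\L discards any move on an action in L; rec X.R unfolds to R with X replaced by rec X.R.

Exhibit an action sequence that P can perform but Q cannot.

P's transition system — 4 states:
  p0 = rec X. b.((c.X)\{a,b} + (a.X)\{b}) :: =b=> p1
  p1 = (c.(rec X. b.((c.X)\{a,b} + (a.X)\{b})))\{a,b} + (a.(rec X. b.((c.X)\{a,b} + (a.X)\{b})))\{b} :: =a=> p2, =c=> p3
  p2 = (rec X. b.((c.X)\{a,b} + (a.X)\{b}))\{b} :: ·
  p3 = (rec X. b.((c.X)\{a,b} + (a.X)\{b}))\{a,b} :: ·
Q's transition system — 3 states:
  q0 = rec X. b.((b.X)\{a,b} + (a.X)\{b}) :: =b=> q1
  q1 = (b.(rec X. b.((b.X)\{a,b} + (a.X)\{b})))\{a,b} + (a.(rec X. b.((b.X)\{a,b} + (a.X)\{b})))\{b} :: =a=> q2
  q2 = (rec X. b.((b.X)\{a,b} + (a.X)\{b}))\{b} :: ·
Run σ = ⟨bc⟩ on P: start {p0}
  step 1 (b): {p1}
  step 2 (c): {p3}
  P completes σ.
Run σ = ⟨bc⟩ on Q: start {q0}
  step 1 (b): {q1}
  step 2 (c): no successor for Q

bc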